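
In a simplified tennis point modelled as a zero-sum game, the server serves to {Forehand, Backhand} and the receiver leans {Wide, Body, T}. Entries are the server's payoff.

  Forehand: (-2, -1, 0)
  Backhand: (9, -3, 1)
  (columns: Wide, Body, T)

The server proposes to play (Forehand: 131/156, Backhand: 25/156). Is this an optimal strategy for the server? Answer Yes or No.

No

Against Wide this mix gives (131/156)·(-2) + (25/156)·9 = -37/156.
Against Body this mix gives (131/156)·(-1) + (25/156)·(-3) = -103/78.
Against T this mix gives (131/156)·0 + (25/156)·1 = 25/156.
The receiver will play Body, holding the server to -103/78. Shifting weight toward the row that does better against Body would raise this floor (the equalizing mix achieves -15/13 against both Body and Wide), so the proposed strategy is not optimal.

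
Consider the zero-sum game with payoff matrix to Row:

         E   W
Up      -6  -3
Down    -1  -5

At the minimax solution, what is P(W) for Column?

Row minima: Up → -6, Down → -5; maximin = -5.
Column maxima: E → -1, W → -3; minimax = -3.
-5 ≠ -3, so there is no saddle point; optimal play is mixed.
Let Row play Up with probability p. Expected payoff against E: (-6)p + (-1)(1−p) = −5p − 1; against W: (-3)p + (-5)(1−p) = 2p − 5.
Setting these equal: −5p − 1 = 2p − 5 ⇒ −7p = -4 ⇒ p = 4/7, and the value is (-5)·(4/7) − 1 = -27/7.
For Column: with q = P(E), equating Up's and Down's payoffs gives −3q − 3 = 4q − 5 ⇒ q = 2/7.

5/7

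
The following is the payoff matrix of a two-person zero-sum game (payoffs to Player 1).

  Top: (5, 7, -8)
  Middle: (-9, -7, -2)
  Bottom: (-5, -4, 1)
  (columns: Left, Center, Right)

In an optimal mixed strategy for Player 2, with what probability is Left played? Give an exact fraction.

Row minima: Top → -8, Middle → -9, Bottom → -5; maximin = -5.
Column maxima: Left → 5, Center → 7, Right → 1; minimax = 1.
-5 ≠ 1, so there is no saddle point; optimal play is mixed.
Middle is strictly dominated by Bottom, so Player 1 never plays it.
Center is strictly dominated by Left (it gives Player 1 strictly more in every row), so Player 2 never plays it.
On the remaining 2×2 (Top, Bottom vs Left, Right):
Let Player 1 play Top with probability p. Expected payoff against Left: 5p + (-5)(1−p) = 10p − 5; against Right: (-8)p + 1(1−p) = −9p + 1.
Setting these equal: 10p − 5 = −9p + 1 ⇒ 19p = 6 ⇒ p = 6/19, and the value is (10)·(6/19) − 5 = -35/19.
For Player 2: with q = P(Left), equating Top's and Bottom's payoffs gives 13q − 8 = −6q + 1 ⇒ q = 9/19.

9/19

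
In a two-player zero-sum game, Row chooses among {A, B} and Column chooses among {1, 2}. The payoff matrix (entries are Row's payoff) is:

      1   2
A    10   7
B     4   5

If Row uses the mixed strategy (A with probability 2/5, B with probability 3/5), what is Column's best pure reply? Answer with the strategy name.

If Column plays 1, Row's expected payoff is (2/5)·10 + (3/5)·4 = 32/5.
If Column plays 2, Row's expected payoff is (2/5)·7 + (3/5)·5 = 29/5.
Column minimizes Row's payoff; the smallest is 29/5, so the best response is 2.

2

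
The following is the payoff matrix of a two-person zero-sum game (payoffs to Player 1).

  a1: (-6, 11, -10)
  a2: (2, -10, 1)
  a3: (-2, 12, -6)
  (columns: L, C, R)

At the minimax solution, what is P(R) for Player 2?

22/29

Row minima: a1 → -10, a2 → -10, a3 → -6; maximin = -6.
Column maxima: L → 2, C → 12, R → 1; minimax = 1.
-6 ≠ 1, so there is no saddle point; optimal play is mixed.
a1 is strictly dominated by a3, so Player 1 never plays it.
L is strictly dominated by R (it gives Player 1 strictly more in every row), so Player 2 never plays it.
On the remaining 2×2 (a2, a3 vs C, R):
Let Player 1 play a2 with probability p. Expected payoff against C: (-10)p + 12(1−p) = −22p + 12; against R: 1p + (-6)(1−p) = 7p − 6.
Setting these equal: −22p + 12 = 7p − 6 ⇒ −29p = -18 ⇒ p = 18/29, and the value is (-22)·(18/29) + 12 = -48/29.
For Player 2: with q = P(C), equating a2's and a3's payoffs gives −11q + 1 = 18q − 6 ⇒ q = 7/29.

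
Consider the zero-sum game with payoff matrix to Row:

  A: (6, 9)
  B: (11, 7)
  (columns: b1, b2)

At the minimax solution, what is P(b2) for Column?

Row minima: A → 6, B → 7; maximin = 7.
Column maxima: b1 → 11, b2 → 9; minimax = 9.
7 ≠ 9, so there is no saddle point; optimal play is mixed.
Let Row play A with probability p. Expected payoff against b1: 6p + 11(1−p) = −5p + 11; against b2: 9p + 7(1−p) = 2p + 7.
Setting these equal: −5p + 11 = 2p + 7 ⇒ −7p = -4 ⇒ p = 4/7, and the value is (-5)·(4/7) + 11 = 57/7.
For Column: with q = P(b1), equating A's and B's payoffs gives −3q + 9 = 4q + 7 ⇒ q = 2/7.

5/7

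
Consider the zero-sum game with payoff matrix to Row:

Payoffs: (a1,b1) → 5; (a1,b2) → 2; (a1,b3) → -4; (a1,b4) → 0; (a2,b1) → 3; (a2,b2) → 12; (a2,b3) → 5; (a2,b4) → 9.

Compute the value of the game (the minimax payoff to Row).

Row minima: a1 → -4, a2 → 3; maximin = 3.
Column maxima: b1 → 5, b2 → 12, b3 → 5, b4 → 9; minimax = 5.
3 ≠ 5, so there is no saddle point; optimal play is mixed.
b2 is strictly dominated by b3 (it gives Row strictly more in every row), so Column never plays it.
b4 is strictly dominated by b3 (it gives Row strictly more in every row), so Column never plays it.
On the remaining 2×2 (a1, a2 vs b1, b3):
Let Row play a1 with probability p. Expected payoff against b1: 5p + 3(1−p) = 2p + 3; against b3: (-4)p + 5(1−p) = −9p + 5.
Setting these equal: 2p + 3 = −9p + 5 ⇒ 11p = 2 ⇒ p = 2/11, and the value is (2)·(2/11) + 3 = 37/11.
For Column: with q = P(b1), equating a1's and a2's payoffs gives 9q − 4 = −2q + 5 ⇒ q = 9/11.

37/11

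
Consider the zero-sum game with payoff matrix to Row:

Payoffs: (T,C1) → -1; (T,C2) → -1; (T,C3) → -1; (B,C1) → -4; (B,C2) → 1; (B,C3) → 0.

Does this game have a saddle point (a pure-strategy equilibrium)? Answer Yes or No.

Yes

Row minima: T → -1, B → -4; maximin = -1.
Column maxima: C1 → -1, C2 → 1, C3 → 0; minimax = -1.
maximin = minimax = -1, so a saddle point exists.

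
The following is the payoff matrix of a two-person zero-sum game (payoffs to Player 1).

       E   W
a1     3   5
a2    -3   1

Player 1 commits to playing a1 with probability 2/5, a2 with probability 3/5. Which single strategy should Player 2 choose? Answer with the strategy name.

E

If Player 2 plays E, Player 1's expected payoff is (2/5)·3 + (3/5)·(-3) = -3/5.
If Player 2 plays W, Player 1's expected payoff is (2/5)·5 + (3/5)·1 = 13/5.
Player 2 minimizes Player 1's payoff; the smallest is -3/5, so the best response is E.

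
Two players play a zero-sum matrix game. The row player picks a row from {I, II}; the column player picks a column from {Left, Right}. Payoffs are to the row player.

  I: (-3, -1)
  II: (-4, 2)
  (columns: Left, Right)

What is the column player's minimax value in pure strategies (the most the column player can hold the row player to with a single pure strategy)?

-3

Column maxima: Left → -3, Right → 2.
The smallest of these is -3.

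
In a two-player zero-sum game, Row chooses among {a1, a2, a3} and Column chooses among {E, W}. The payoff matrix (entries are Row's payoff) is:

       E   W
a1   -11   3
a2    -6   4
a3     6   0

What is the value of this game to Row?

Row minima: a1 → -11, a2 → -6, a3 → 0; maximin = 0.
Column maxima: E → 6, W → 4; minimax = 4.
0 ≠ 4, so there is no saddle point; optimal play is mixed.
a1 is strictly dominated by a2, so Row never plays it.
On the remaining 2×2 (a2, a3 vs E, W):
Let Row play a2 with probability p. Expected payoff against E: (-6)p + 6(1−p) = −12p + 6; against W: 4p + 0(1−p) = 4p.
Setting these equal: −12p + 6 = 4p ⇒ −16p = -6 ⇒ p = 3/8, and the value is (-12)·(3/8) + 6 = 3/2.
For Column: with q = P(E), equating a2's and a3's payoffs gives −10q + 4 = 6q ⇒ q = 1/4.

3/2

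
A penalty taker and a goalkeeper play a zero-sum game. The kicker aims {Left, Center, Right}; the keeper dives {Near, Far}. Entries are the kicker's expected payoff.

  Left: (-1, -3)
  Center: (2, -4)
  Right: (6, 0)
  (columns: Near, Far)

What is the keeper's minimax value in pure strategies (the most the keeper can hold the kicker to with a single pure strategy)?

Column maxima: Near → 6, Far → 0.
The smallest of these is 0.

0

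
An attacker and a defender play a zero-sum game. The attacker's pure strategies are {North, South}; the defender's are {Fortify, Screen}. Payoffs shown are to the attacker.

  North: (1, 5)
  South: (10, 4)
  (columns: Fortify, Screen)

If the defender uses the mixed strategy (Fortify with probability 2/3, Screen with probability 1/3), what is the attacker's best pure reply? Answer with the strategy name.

Expected payoff of North: (2/3)·1 + (1/3)·5 = 7/3.
Expected payoff of South: (2/3)·10 + (1/3)·4 = 8.
The largest is 8, so the attacker's best response is South.

South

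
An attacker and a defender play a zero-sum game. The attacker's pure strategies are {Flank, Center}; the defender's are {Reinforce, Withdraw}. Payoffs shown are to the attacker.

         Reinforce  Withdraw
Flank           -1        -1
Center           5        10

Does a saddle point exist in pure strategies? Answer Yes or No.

Row minima: Flank → -1, Center → 5; maximin = 5.
Column maxima: Reinforce → 5, Withdraw → 10; minimax = 5.
maximin = minimax = 5, so a saddle point exists.

Yes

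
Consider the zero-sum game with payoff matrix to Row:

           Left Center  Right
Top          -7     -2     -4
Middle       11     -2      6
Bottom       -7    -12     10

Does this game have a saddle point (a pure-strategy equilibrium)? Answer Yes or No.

Yes

Row minima: Top → -7, Middle → -2, Bottom → -12; maximin = -2.
Column maxima: Left → 11, Center → -2, Right → 10; minimax = -2.
maximin = minimax = -2, so a saddle point exists.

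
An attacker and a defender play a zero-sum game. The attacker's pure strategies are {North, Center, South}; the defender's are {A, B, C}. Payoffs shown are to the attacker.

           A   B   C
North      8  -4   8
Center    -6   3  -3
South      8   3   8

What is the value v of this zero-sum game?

3

Row minima: North → -4, Center → -6, South → 3; maximin = 3.
Column maxima: A → 8, B → 3, C → 8; minimax = 3.
Since maximin = minimax = 3, there is a saddle point and the value is 3.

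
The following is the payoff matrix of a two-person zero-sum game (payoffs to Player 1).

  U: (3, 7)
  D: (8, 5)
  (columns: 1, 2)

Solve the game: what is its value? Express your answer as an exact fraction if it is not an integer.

41/7

Row minima: U → 3, D → 5; maximin = 5.
Column maxima: 1 → 8, 2 → 7; minimax = 7.
5 ≠ 7, so there is no saddle point; optimal play is mixed.
Let Player 1 play U with probability p. Expected payoff against 1: 3p + 8(1−p) = −5p + 8; against 2: 7p + 5(1−p) = 2p + 5.
Setting these equal: −5p + 8 = 2p + 5 ⇒ −7p = -3 ⇒ p = 3/7, and the value is (-5)·(3/7) + 8 = 41/7.
For Player 2: with q = P(1), equating U's and D's payoffs gives −4q + 7 = 3q + 5 ⇒ q = 2/7.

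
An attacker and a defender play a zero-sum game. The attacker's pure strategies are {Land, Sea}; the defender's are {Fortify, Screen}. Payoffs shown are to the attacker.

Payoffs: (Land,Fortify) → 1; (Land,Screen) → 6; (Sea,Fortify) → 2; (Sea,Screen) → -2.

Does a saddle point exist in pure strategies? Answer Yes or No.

Row minima: Land → 1, Sea → -2; maximin = 1.
Column maxima: Fortify → 2, Screen → 6; minimax = 2.
1 ≠ 2, so no pure-strategy equilibrium exists.

No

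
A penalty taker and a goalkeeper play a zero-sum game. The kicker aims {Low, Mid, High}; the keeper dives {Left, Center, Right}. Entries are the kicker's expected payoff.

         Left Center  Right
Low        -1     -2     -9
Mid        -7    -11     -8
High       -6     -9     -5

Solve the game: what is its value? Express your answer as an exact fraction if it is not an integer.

Row minima: Low → -9, Mid → -11, High → -9; maximin = -9.
Column maxima: Left → -1, Center → -2, Right → -5; minimax = -5.
-9 ≠ -5, so there is no saddle point; optimal play is mixed.
Mid is strictly dominated by High, so the kicker never plays it.
Left is strictly dominated by Center (it gives the kicker strictly more in every row), so the keeper never plays it.
On the remaining 2×2 (Low, High vs Center, Right):
Let the kicker play Low with probability p. Expected payoff against Center: (-2)p + (-9)(1−p) = 7p − 9; against Right: (-9)p + (-5)(1−p) = −4p − 5.
Setting these equal: 7p − 9 = −4p − 5 ⇒ 11p = 4 ⇒ p = 4/11, and the value is (7)·(4/11) − 9 = -71/11.
For the keeper: with q = P(Center), equating Low's and High's payoffs gives 7q − 9 = −4q − 5 ⇒ q = 4/11.

-71/11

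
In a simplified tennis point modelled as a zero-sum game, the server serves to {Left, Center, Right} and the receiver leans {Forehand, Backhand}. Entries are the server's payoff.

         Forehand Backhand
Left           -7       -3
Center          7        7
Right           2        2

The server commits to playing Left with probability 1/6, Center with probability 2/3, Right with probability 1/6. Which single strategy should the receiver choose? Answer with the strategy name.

If the receiver plays Forehand, the server's expected payoff is (1/6)·(-7) + (2/3)·7 + (1/6)·2 = 23/6.
If the receiver plays Backhand, the server's expected payoff is (1/6)·(-3) + (2/3)·7 + (1/6)·2 = 9/2.
The receiver minimizes the server's payoff; the smallest is 23/6, so the best response is Forehand.

Forehand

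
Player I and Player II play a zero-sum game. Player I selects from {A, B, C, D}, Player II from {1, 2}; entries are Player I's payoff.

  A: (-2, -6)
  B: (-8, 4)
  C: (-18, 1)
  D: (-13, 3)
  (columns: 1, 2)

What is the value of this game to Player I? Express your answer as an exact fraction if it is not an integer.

Row minima: A → -6, B → -8, C → -18, D → -13; maximin = -6.
Column maxima: 1 → -2, 2 → 4; minimax = -2.
-6 ≠ -2, so there is no saddle point; optimal play is mixed.
C is strictly dominated by B, so Player I never plays it.
D is strictly dominated by B, so Player I never plays it.
On the remaining 2×2 (A, B vs 1, 2):
Let Player I play A with probability p. Expected payoff against 1: (-2)p + (-8)(1−p) = 6p − 8; against 2: (-6)p + 4(1−p) = −10p + 4.
Setting these equal: 6p − 8 = −10p + 4 ⇒ 16p = 12 ⇒ p = 3/4, and the value is (6)·(3/4) − 8 = -7/2.
For Player II: with q = P(1), equating A's and B's payoffs gives 4q − 6 = −12q + 4 ⇒ q = 5/8.

-7/2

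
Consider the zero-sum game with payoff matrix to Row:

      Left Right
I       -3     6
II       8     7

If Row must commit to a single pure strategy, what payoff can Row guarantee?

Row minima: I → -3, II → 7.
The best of these is 7.

7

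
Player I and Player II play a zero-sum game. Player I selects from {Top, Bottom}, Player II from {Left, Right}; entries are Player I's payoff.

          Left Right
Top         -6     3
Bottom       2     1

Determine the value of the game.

6/5

Row minima: Top → -6, Bottom → 1; maximin = 1.
Column maxima: Left → 2, Right → 3; minimax = 2.
1 ≠ 2, so there is no saddle point; optimal play is mixed.
Let Player I play Top with probability p. Expected payoff against Left: (-6)p + 2(1−p) = −8p + 2; against Right: 3p + 1(1−p) = 2p + 1.
Setting these equal: −8p + 2 = 2p + 1 ⇒ −10p = -1 ⇒ p = 1/10, and the value is (-8)·(1/10) + 2 = 6/5.
For Player II: with q = P(Left), equating Top's and Bottom's payoffs gives −9q + 3 = q + 1 ⇒ q = 1/5.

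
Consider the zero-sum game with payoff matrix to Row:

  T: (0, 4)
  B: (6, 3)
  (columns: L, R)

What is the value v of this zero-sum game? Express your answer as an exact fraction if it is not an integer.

Row minima: T → 0, B → 3; maximin = 3.
Column maxima: L → 6, R → 4; minimax = 4.
3 ≠ 4, so there is no saddle point; optimal play is mixed.
Let Row play T with probability p. Expected payoff against L: 0p + 6(1−p) = −6p + 6; against R: 4p + 3(1−p) = p + 3.
Setting these equal: −6p + 6 = p + 3 ⇒ −7p = -3 ⇒ p = 3/7, and the value is (-6)·(3/7) + 6 = 24/7.
For Column: with q = P(L), equating T's and B's payoffs gives −4q + 4 = 3q + 3 ⇒ q = 1/7.

24/7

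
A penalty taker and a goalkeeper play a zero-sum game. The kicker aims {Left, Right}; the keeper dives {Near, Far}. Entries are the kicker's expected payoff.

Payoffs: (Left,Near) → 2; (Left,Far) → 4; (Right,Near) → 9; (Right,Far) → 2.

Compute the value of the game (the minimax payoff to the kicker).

32/9

Row minima: Left → 2, Right → 2; maximin = 2.
Column maxima: Near → 9, Far → 4; minimax = 4.
2 ≠ 4, so there is no saddle point; optimal play is mixed.
Let the kicker play Left with probability p. Expected payoff against Near: 2p + 9(1−p) = −7p + 9; against Far: 4p + 2(1−p) = 2p + 2.
Setting these equal: −7p + 9 = 2p + 2 ⇒ −9p = -7 ⇒ p = 7/9, and the value is (-7)·(7/9) + 9 = 32/9.
For the keeper: with q = P(Near), equating Left's and Right's payoffs gives −2q + 4 = 7q + 2 ⇒ q = 2/9.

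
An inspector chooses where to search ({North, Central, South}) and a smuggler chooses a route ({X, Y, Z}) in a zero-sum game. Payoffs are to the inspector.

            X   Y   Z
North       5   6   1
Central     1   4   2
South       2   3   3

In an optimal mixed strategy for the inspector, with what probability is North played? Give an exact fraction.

Row minima: North → 1, Central → 1, South → 2; maximin = 2.
Column maxima: X → 5, Y → 6, Z → 3; minimax = 3.
2 ≠ 3, so there is no saddle point; optimal play is mixed.
Y is strictly dominated by X (it gives the inspector strictly more in every row), so the smuggler never plays it.
With Y eliminated, Central is strictly dominated by South (South gives the inspector strictly more in every remaining column), so the inspector never plays it.
On the remaining 2×2 (North, South vs X, Z):
Let the inspector play North with probability p. Expected payoff against X: 5p + 2(1−p) = 3p + 2; against Z: 1p + 3(1−p) = −2p + 3.
Setting these equal: 3p + 2 = −2p + 3 ⇒ 5p = 1 ⇒ p = 1/5, and the value is (3)·(1/5) + 2 = 13/5.
For the smuggler: with q = P(X), equating North's and South's payoffs gives 4q + 1 = −q + 3 ⇒ q = 2/5.

1/5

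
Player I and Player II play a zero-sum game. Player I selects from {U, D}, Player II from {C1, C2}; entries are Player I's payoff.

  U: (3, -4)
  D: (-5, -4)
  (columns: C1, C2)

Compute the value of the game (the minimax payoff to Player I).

Row minima: U → -4, D → -5; maximin = -4.
Column maxima: C1 → 3, C2 → -4; minimax = -4.
Since maximin = minimax = -4, there is a saddle point and the value is -4.

-4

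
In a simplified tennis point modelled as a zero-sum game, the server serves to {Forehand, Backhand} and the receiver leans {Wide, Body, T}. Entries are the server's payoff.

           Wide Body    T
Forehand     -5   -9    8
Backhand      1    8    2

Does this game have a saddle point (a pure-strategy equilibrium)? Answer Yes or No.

Yes

Row minima: Forehand → -9, Backhand → 1; maximin = 1.
Column maxima: Wide → 1, Body → 8, T → 8; minimax = 1.
maximin = minimax = 1, so a saddle point exists.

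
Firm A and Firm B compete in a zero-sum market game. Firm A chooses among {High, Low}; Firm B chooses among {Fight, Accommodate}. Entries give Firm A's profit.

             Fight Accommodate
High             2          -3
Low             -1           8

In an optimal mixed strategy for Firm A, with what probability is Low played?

Row minima: High → -3, Low → -1; maximin = -1.
Column maxima: Fight → 2, Accommodate → 8; minimax = 2.
-1 ≠ 2, so there is no saddle point; optimal play is mixed.
Let Firm A play High with probability p. Expected payoff against Fight: 2p + (-1)(1−p) = 3p − 1; against Accommodate: (-3)p + 8(1−p) = −11p + 8.
Setting these equal: 3p − 1 = −11p + 8 ⇒ 14p = 9 ⇒ p = 9/14, and the value is (3)·(9/14) − 1 = 13/14.
For Firm B: with q = P(Fight), equating High's and Low's payoffs gives 5q − 3 = −9q + 8 ⇒ q = 11/14.

5/14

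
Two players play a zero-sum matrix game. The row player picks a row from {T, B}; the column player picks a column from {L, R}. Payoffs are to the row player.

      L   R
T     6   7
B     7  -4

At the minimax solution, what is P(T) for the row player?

11/12

Row minima: T → 6, B → -4; maximin = 6.
Column maxima: L → 7, R → 7; minimax = 7.
6 ≠ 7, so there is no saddle point; optimal play is mixed.
Let the row player play T with probability p. Expected payoff against L: 6p + 7(1−p) = −p + 7; against R: 7p + (-4)(1−p) = 11p − 4.
Setting these equal: −p + 7 = 11p − 4 ⇒ −12p = -11 ⇒ p = 11/12, and the value is (-1)·(11/12) + 7 = 73/12.
For the column player: with q = P(L), equating T's and B's payoffs gives −q + 7 = 11q − 4 ⇒ q = 11/12.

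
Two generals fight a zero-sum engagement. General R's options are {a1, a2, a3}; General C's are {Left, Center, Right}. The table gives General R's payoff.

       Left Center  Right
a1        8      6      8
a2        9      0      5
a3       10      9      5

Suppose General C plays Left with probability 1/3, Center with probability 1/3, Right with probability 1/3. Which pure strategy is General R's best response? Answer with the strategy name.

Expected payoff of a1: (1/3)·8 + (1/3)·6 + (1/3)·8 = 22/3.
Expected payoff of a2: (1/3)·9 + (1/3)·0 + (1/3)·5 = 14/3.
Expected payoff of a3: (1/3)·10 + (1/3)·9 + (1/3)·5 = 8.
The largest is 8, so General R's best response is a3.

a3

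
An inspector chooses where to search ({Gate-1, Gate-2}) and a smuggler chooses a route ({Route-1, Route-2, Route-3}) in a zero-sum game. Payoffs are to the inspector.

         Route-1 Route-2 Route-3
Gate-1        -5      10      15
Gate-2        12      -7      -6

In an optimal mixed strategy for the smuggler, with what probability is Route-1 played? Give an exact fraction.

1/2

Row minima: Gate-1 → -5, Gate-2 → -7; maximin = -5.
Column maxima: Route-1 → 12, Route-2 → 10, Route-3 → 15; minimax = 10.
-5 ≠ 10, so there is no saddle point; optimal play is mixed.
Route-3 is strictly dominated by Route-2 (it gives the inspector strictly more in every row), so the smuggler never plays it.
On the remaining 2×2 (Gate-1, Gate-2 vs Route-1, Route-2):
Let the inspector play Gate-1 with probability p. Expected payoff against Route-1: (-5)p + 12(1−p) = −17p + 12; against Route-2: 10p + (-7)(1−p) = 17p − 7.
Setting these equal: −17p + 12 = 17p − 7 ⇒ −34p = -19 ⇒ p = 19/34, and the value is (-17)·(19/34) + 12 = 5/2.
For the smuggler: with q = P(Route-1), equating Gate-1's and Gate-2's payoffs gives −15q + 10 = 19q − 7 ⇒ q = 1/2.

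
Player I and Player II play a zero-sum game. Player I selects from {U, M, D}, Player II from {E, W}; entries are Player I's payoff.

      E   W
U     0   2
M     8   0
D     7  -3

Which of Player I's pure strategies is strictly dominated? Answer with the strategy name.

D

M gives a strictly higher payoff than D against every column: 8 > 7, 0 > -3.
So D is strictly dominated and Player I never plays it.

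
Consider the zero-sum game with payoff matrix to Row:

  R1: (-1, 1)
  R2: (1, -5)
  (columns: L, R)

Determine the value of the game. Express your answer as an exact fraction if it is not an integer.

-1/2

Row minima: R1 → -1, R2 → -5; maximin = -1.
Column maxima: L → 1, R → 1; minimax = 1.
-1 ≠ 1, so there is no saddle point; optimal play is mixed.
Let Row play R1 with probability p. Expected payoff against L: (-1)p + 1(1−p) = −2p + 1; against R: 1p + (-5)(1−p) = 6p − 5.
Setting these equal: −2p + 1 = 6p − 5 ⇒ −8p = -6 ⇒ p = 3/4, and the value is (-2)·(3/4) + 1 = -1/2.
For Column: with q = P(L), equating R1's and R2's payoffs gives −2q + 1 = 6q − 5 ⇒ q = 3/4.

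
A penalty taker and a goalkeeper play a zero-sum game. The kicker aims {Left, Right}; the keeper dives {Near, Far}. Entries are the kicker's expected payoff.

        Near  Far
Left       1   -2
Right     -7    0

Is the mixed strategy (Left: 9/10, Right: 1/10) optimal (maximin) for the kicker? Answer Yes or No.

No

Against Near this mix gives (9/10)·1 + (1/10)·(-7) = 1/5.
Against Far this mix gives (9/10)·(-2) + (1/10)·0 = -9/5.
The keeper will play Far, holding the kicker to -9/5. Shifting weight toward the row that does better against Far would raise this floor (the equalizing mix achieves -7/5 against both Far and Near), so the proposed strategy is not optimal.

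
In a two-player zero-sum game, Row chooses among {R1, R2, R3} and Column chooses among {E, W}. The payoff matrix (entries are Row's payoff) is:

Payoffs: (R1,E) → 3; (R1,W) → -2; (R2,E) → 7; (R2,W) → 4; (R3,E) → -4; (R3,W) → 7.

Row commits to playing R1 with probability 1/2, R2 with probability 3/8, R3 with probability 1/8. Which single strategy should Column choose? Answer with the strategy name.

W

If Column plays E, Row's expected payoff is (1/2)·3 + (3/8)·7 + (1/8)·(-4) = 29/8.
If Column plays W, Row's expected payoff is (1/2)·(-2) + (3/8)·4 + (1/8)·7 = 11/8.
Column minimizes Row's payoff; the smallest is 11/8, so the best response is W.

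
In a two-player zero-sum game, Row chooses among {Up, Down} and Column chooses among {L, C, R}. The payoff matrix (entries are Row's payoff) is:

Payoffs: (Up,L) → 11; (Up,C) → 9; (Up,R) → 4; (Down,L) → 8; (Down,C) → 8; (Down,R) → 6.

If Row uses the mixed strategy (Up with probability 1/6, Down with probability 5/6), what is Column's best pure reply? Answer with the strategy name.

R

If Column plays L, Row's expected payoff is (1/6)·11 + (5/6)·8 = 17/2.
If Column plays C, Row's expected payoff is (1/6)·9 + (5/6)·8 = 49/6.
If Column plays R, Row's expected payoff is (1/6)·4 + (5/6)·6 = 17/3.
Column minimizes Row's payoff; the smallest is 17/3, so the best response is R.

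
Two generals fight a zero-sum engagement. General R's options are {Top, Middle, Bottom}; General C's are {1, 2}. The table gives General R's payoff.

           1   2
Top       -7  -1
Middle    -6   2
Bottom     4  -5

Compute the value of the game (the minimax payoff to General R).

Row minima: Top → -7, Middle → -6, Bottom → -5; maximin = -5.
Column maxima: 1 → 4, 2 → 2; minimax = 2.
-5 ≠ 2, so there is no saddle point; optimal play is mixed.
Top is strictly dominated by Middle, so General R never plays it.
On the remaining 2×2 (Middle, Bottom vs 1, 2):
Let General R play Middle with probability p. Expected payoff against 1: (-6)p + 4(1−p) = −10p + 4; against 2: 2p + (-5)(1−p) = 7p − 5.
Setting these equal: −10p + 4 = 7p − 5 ⇒ −17p = -9 ⇒ p = 9/17, and the value is (-10)·(9/17) + 4 = -22/17.
For General C: with q = P(1), equating Middle's and Bottom's payoffs gives −8q + 2 = 9q − 5 ⇒ q = 7/17.

-22/17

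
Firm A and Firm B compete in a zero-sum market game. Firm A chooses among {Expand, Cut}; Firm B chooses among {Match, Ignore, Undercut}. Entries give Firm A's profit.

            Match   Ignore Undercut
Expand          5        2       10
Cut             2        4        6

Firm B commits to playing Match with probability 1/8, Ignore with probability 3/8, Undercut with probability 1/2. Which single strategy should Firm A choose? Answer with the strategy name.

Expand

Expected payoff of Expand: (1/8)·5 + (3/8)·2 + (1/2)·10 = 51/8.
Expected payoff of Cut: (1/8)·2 + (3/8)·4 + (1/2)·6 = 19/4.
The largest is 51/8, so Firm A's best response is Expand.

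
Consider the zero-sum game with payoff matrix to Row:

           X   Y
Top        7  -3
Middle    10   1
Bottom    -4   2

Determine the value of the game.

8/5

Row minima: Top → -3, Middle → 1, Bottom → -4; maximin = 1.
Column maxima: X → 10, Y → 2; minimax = 2.
1 ≠ 2, so there is no saddle point; optimal play is mixed.
Top is strictly dominated by Middle, so Row never plays it.
On the remaining 2×2 (Middle, Bottom vs X, Y):
Let Row play Middle with probability p. Expected payoff against X: 10p + (-4)(1−p) = 14p − 4; against Y: 1p + 2(1−p) = −p + 2.
Setting these equal: 14p − 4 = −p + 2 ⇒ 15p = 6 ⇒ p = 2/5, and the value is (14)·(2/5) − 4 = 8/5.
For Column: with q = P(X), equating Middle's and Bottom's payoffs gives 9q + 1 = −6q + 2 ⇒ q = 1/15.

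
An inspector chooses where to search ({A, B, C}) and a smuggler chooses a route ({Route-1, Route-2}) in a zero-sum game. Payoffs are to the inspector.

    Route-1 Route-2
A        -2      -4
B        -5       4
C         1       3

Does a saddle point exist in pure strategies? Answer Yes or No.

Row minima: A → -4, B → -5, C → 1; maximin = 1.
Column maxima: Route-1 → 1, Route-2 → 4; minimax = 1.
maximin = minimax = 1, so a saddle point exists.

Yes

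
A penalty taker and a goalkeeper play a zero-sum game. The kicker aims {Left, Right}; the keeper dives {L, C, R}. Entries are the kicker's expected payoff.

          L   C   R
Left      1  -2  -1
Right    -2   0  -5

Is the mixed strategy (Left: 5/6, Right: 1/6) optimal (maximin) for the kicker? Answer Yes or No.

Against L this mix gives (5/6)·1 + (1/6)·(-2) = 1/2.
Against C this mix gives (5/6)·(-2) + (1/6)·0 = -5/3.
Against R this mix gives (5/6)·(-1) + (1/6)·(-5) = -5/3.
All of the keeper's active replies (C, R) yield -5/3, and no column does worse for the kicker. The mix makes the keeper indifferent and guarantees -5/3, so it is optimal.

Yes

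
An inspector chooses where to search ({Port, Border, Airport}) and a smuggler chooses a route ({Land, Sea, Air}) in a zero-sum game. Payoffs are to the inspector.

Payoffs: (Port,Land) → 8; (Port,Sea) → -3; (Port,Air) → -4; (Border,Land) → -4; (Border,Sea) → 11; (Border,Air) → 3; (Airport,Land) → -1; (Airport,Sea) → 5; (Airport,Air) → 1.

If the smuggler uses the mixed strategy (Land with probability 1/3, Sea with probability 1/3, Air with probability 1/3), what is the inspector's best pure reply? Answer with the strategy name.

Expected payoff of Port: (1/3)·8 + (1/3)·(-3) + (1/3)·(-4) = 1/3.
Expected payoff of Border: (1/3)·(-4) + (1/3)·11 + (1/3)·3 = 10/3.
Expected payoff of Airport: (1/3)·(-1) + (1/3)·5 + (1/3)·1 = 5/3.
The largest is 10/3, so the inspector's best response is Border.

Border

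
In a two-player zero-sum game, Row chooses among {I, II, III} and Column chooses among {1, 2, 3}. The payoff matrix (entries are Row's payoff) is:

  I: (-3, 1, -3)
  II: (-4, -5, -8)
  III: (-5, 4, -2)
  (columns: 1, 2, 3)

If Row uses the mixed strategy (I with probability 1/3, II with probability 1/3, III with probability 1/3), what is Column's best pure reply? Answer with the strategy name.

If Column plays 1, Row's expected payoff is (1/3)·(-3) + (1/3)·(-4) + (1/3)·(-5) = -4.
If Column plays 2, Row's expected payoff is (1/3)·1 + (1/3)·(-5) + (1/3)·4 = 0.
If Column plays 3, Row's expected payoff is (1/3)·(-3) + (1/3)·(-8) + (1/3)·(-2) = -13/3.
Column minimizes Row's payoff; the smallest is -13/3, so the best response is 3.

3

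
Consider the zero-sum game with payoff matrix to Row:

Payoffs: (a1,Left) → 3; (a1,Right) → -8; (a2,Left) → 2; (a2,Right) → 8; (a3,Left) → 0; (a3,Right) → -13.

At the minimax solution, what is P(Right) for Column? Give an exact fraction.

Row minima: a1 → -8, a2 → 2, a3 → -13; maximin = 2.
Column maxima: Left → 3, Right → 8; minimax = 3.
2 ≠ 3, so there is no saddle point; optimal play is mixed.
a3 is strictly dominated by a1, so Row never plays it.
On the remaining 2×2 (a1, a2 vs Left, Right):
Let Row play a1 with probability p. Expected payoff against Left: 3p + 2(1−p) = p + 2; against Right: (-8)p + 8(1−p) = −16p + 8.
Setting these equal: p + 2 = −16p + 8 ⇒ 17p = 6 ⇒ p = 6/17, and the value is (1)·(6/17) + 2 = 40/17.
For Column: with q = P(Left), equating a1's and a2's payoffs gives 11q − 8 = −6q + 8 ⇒ q = 16/17.

1/17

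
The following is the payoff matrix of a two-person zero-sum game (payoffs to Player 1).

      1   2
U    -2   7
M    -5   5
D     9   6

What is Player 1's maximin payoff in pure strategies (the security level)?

Row minima: U → -2, M → -5, D → 6.
The best of these is 6.

6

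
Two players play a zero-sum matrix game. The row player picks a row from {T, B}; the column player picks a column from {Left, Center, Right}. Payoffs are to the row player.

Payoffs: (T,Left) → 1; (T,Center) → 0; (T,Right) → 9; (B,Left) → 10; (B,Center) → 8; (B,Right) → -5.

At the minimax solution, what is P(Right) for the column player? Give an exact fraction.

4/11

Row minima: T → 0, B → -5; maximin = 0.
Column maxima: Left → 10, Center → 8, Right → 9; minimax = 8.
0 ≠ 8, so there is no saddle point; optimal play is mixed.
Left is strictly dominated by Center (it gives the row player strictly more in every row), so the column player never plays it.
On the remaining 2×2 (T, B vs Center, Right):
Let the row player play T with probability p. Expected payoff against Center: 0p + 8(1−p) = −8p + 8; against Right: 9p + (-5)(1−p) = 14p − 5.
Setting these equal: −8p + 8 = 14p − 5 ⇒ −22p = -13 ⇒ p = 13/22, and the value is (-8)·(13/22) + 8 = 36/11.
For the column player: with q = P(Center), equating T's and B's payoffs gives −9q + 9 = 13q − 5 ⇒ q = 7/11.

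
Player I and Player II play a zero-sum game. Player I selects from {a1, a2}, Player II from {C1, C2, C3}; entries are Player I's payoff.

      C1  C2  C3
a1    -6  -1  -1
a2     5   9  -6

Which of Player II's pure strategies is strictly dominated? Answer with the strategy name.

C2

C1 holds Player I's payoff strictly below C2 in every row: -6 < -1, 5 < 9.
So C2 is strictly dominated for Player II.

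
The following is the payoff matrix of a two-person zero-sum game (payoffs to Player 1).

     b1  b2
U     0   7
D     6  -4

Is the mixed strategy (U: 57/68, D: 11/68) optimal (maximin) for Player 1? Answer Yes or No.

No

Against b1 this mix gives (57/68)·0 + (11/68)·6 = 33/34.
Against b2 this mix gives (57/68)·7 + (11/68)·(-4) = 355/68.
Player 2 will play b1, holding Player 1 to 33/34. Shifting weight toward the row that does better against b1 would raise this floor (the equalizing mix achieves 42/17 against both b1 and b2), so the proposed strategy is not optimal.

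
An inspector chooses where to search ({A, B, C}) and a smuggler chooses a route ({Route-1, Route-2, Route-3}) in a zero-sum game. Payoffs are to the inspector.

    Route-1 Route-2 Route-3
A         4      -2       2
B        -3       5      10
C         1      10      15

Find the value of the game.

14/5

Row minima: A → -2, B → -3, C → 1; maximin = 1.
Column maxima: Route-1 → 4, Route-2 → 10, Route-3 → 15; minimax = 4.
1 ≠ 4, so there is no saddle point; optimal play is mixed.
B is strictly dominated by C, so the inspector never plays it.
Route-3 is strictly dominated by Route-2 (it gives the inspector strictly more in every row), so the smuggler never plays it.
On the remaining 2×2 (A, C vs Route-1, Route-2):
Let the inspector play A with probability p. Expected payoff against Route-1: 4p + 1(1−p) = 3p + 1; against Route-2: (-2)p + 10(1−p) = −12p + 10.
Setting these equal: 3p + 1 = −12p + 10 ⇒ 15p = 9 ⇒ p = 3/5, and the value is (3)·(3/5) + 1 = 14/5.
For the smuggler: with q = P(Route-1), equating A's and C's payoffs gives 6q − 2 = −9q + 10 ⇒ q = 4/5.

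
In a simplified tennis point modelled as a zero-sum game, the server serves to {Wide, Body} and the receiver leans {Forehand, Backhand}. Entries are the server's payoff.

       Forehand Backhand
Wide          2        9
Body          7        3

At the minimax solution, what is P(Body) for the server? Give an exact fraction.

7/11

Row minima: Wide → 2, Body → 3; maximin = 3.
Column maxima: Forehand → 7, Backhand → 9; minimax = 7.
3 ≠ 7, so there is no saddle point; optimal play is mixed.
Let the server play Wide with probability p. Expected payoff against Forehand: 2p + 7(1−p) = −5p + 7; against Backhand: 9p + 3(1−p) = 6p + 3.
Setting these equal: −5p + 7 = 6p + 3 ⇒ −11p = -4 ⇒ p = 4/11, and the value is (-5)·(4/11) + 7 = 57/11.
For the receiver: with q = P(Forehand), equating Wide's and Body's payoffs gives −7q + 9 = 4q + 3 ⇒ q = 6/11.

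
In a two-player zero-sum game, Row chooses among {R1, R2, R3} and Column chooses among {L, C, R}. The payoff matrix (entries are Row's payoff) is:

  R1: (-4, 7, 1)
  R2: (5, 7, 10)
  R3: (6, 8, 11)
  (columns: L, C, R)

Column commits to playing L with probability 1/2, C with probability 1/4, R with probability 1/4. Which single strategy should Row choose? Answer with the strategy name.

Expected payoff of R1: (1/2)·(-4) + (1/4)·7 + (1/4)·1 = 0.
Expected payoff of R2: (1/2)·5 + (1/4)·7 + (1/4)·10 = 27/4.
Expected payoff of R3: (1/2)·6 + (1/4)·8 + (1/4)·11 = 31/4.
The largest is 31/4, so Row's best response is R3.

R3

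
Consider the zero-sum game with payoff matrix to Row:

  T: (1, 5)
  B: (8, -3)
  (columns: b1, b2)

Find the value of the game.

43/15

Row minima: T → 1, B → -3; maximin = 1.
Column maxima: b1 → 8, b2 → 5; minimax = 5.
1 ≠ 5, so there is no saddle point; optimal play is mixed.
Let Row play T with probability p. Expected payoff against b1: 1p + 8(1−p) = −7p + 8; against b2: 5p + (-3)(1−p) = 8p − 3.
Setting these equal: −7p + 8 = 8p − 3 ⇒ −15p = -11 ⇒ p = 11/15, and the value is (-7)·(11/15) + 8 = 43/15.
For Column: with q = P(b1), equating T's and B's payoffs gives −4q + 5 = 11q − 3 ⇒ q = 8/15.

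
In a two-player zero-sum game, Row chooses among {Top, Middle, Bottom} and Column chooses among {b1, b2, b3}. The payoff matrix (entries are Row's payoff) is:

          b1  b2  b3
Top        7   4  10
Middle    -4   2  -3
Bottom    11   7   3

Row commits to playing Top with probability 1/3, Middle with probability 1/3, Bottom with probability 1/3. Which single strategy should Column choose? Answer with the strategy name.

If Column plays b1, Row's expected payoff is (1/3)·7 + (1/3)·(-4) + (1/3)·11 = 14/3.
If Column plays b2, Row's expected payoff is (1/3)·4 + (1/3)·2 + (1/3)·7 = 13/3.
If Column plays b3, Row's expected payoff is (1/3)·10 + (1/3)·(-3) + (1/3)·3 = 10/3.
Column minimizes Row's payoff; the smallest is 10/3, so the best response is b3.

b3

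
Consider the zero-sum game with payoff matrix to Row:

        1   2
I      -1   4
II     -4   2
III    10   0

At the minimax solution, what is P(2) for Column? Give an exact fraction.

Row minima: I → -1, II → -4, III → 0; maximin = 0.
Column maxima: 1 → 10, 2 → 4; minimax = 4.
0 ≠ 4, so there is no saddle point; optimal play is mixed.
II is strictly dominated by I, so Row never plays it.
On the remaining 2×2 (I, III vs 1, 2):
Let Row play I with probability p. Expected payoff against 1: (-1)p + 10(1−p) = −11p + 10; against 2: 4p + 0(1−p) = 4p.
Setting these equal: −11p + 10 = 4p ⇒ −15p = -10 ⇒ p = 2/3, and the value is (-11)·(2/3) + 10 = 8/3.
For Column: with q = P(1), equating I's and III's payoffs gives −5q + 4 = 10q ⇒ q = 4/15.

11/15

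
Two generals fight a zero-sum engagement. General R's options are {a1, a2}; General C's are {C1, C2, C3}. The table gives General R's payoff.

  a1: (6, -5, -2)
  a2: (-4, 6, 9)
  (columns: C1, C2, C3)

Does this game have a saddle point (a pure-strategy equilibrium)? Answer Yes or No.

No

Row minima: a1 → -5, a2 → -4; maximin = -4.
Column maxima: C1 → 6, C2 → 6, C3 → 9; minimax = 6.
-4 ≠ 6, so no pure-strategy equilibrium exists.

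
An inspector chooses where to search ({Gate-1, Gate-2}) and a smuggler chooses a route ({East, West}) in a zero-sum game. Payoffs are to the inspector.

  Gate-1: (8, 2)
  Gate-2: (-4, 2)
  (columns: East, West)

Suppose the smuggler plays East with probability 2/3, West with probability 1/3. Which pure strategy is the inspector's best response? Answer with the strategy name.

Gate-1

Expected payoff of Gate-1: (2/3)·8 + (1/3)·2 = 6.
Expected payoff of Gate-2: (2/3)·(-4) + (1/3)·2 = -2.
The largest is 6, so the inspector's best response is Gate-1.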